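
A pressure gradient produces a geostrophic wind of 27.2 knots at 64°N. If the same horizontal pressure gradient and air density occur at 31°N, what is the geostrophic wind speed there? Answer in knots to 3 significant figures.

With the same pressure gradient and density, V_g ∝ 1/f ∝ 1/sin φ.
V₂ = V₁ · sin φ₁ / sin φ₂ = 27.2 × sin 64° / sin 31°
V₂ = 27.2 × 0.8988/0.5150 = 47.5 knots

47.5 knots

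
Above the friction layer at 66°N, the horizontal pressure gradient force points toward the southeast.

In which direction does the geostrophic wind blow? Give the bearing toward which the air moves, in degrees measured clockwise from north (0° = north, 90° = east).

The pressure-gradient force points toward the southeast (bearing 135°).
Geostrophic balance: in the Northern Hemisphere the Coriolis force deflects motion to the right, so the geostrophic wind blows 90° to the right of the pressure-gradient force (low pressure on the left).
Rotating 135° by 90° clockwise gives 225° — the wind blows toward the southwest.

225°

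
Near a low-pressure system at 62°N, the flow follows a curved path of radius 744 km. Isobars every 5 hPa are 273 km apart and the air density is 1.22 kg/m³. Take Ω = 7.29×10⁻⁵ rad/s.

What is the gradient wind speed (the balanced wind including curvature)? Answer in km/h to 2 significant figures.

Coriolis parameter at 62°N:
f = 2Ω sin φ = 2 × 7.29×10⁻⁵ × sin 62° = 1.29×10⁻⁴ s⁻¹
Pressure gradient: |∂P/∂n| = 500 Pa / 273000 m = 1.83×10⁻³ Pa/m
Geostrophic speed: V_g = |∂P/∂n|/(fρ) = 1.83×10⁻³/(1.29×10⁻⁴ × 1.22) = 11.7 m/s
Around a low, centrifugal force acts outward with Coriolis, so pressure-gradient force balances both:
(1/ρ)|∂P/∂n| = fV + V²/R  →  V² + fR·V − fR·V_g = 0
With fR = 1.29×10⁻⁴ × 744×10³ m = 95.8 m/s:
V = [−fR + √((fR)² + 4 fR V_g)]/2 = [−95.8 + √(95.8² + 4×95.8×11.7)]/2 = 10.5 m/s
Subgeostrophic (V < V_g = 11.7 m/s), as expected around a low.
Converting: 10.5 m/s × 3.6 = 38 km/h

38 km/h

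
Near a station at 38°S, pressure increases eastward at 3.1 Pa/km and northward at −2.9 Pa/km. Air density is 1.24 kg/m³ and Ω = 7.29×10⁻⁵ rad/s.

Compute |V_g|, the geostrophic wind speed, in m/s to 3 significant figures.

38.1 m/s

Coriolis parameter at 38°S:
f = 2Ω sin φ = 2 × 7.29×10⁻⁵ × sin 38° = 8.98×10⁻⁵ s⁻¹
In the Southern Hemisphere f is negative: f = −8.98×10⁻⁵ s⁻¹.
Component geostrophic relations (x east, y north):
u_g = −(1/(fρ)) ∂P/∂y,  v_g = (1/(fρ)) ∂P/∂x
u_g = −(−2.9×10⁻³)/(−8.98×10⁻⁵ × 1.24) = −26.1 m/s;  v_g = (3.1×10⁻³)/(−8.98×10⁻⁵ × 1.24) = −27.9 m/s
|V_g| = √(u_g² + v_g²) = 38.1 m/s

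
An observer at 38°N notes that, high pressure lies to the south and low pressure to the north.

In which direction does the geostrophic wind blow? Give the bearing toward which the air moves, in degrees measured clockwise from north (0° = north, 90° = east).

090°

The pressure-gradient force points toward the north (bearing 000°).
Geostrophic balance: in the Northern Hemisphere the Coriolis force deflects motion to the right, so the geostrophic wind blows 90° to the right of the pressure-gradient force (low pressure on the left).
Rotating 000° by 90° clockwise gives 090° — the wind blows toward the east.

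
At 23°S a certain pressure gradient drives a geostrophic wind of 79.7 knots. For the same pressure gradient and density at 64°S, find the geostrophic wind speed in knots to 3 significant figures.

34.6 knots

With the same pressure gradient and density, V_g ∝ 1/f ∝ 1/sin φ.
V₂ = V₁ · sin φ₁ / sin φ₂ = 79.7 × sin 23° / sin 64°
V₂ = 79.7 × 0.3907/0.8988 = 34.6 knots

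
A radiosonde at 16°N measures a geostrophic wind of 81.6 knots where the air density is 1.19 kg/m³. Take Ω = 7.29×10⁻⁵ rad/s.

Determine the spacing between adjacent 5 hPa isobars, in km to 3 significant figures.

249 km

Coriolis parameter at 16°N:
f = 2Ω sin φ = 2 × 7.29×10⁻⁵ × sin 16° = 4.02×10⁻⁵ s⁻¹
Wind speed in SI: 81.6 knots = 42.0 m/s
Geostrophic balance rearranged: |∂P/∂n| = f ρ V_g
|∂P/∂n| = 4.02×10⁻⁵ × 1.19 × 42.0 = 2.01×10⁻³ Pa/m
Isobar spacing: Δn = ΔP/|∂P/∂n| = 500 Pa / 2.01×10⁻³ Pa/m = 249057 m ≈ 249 km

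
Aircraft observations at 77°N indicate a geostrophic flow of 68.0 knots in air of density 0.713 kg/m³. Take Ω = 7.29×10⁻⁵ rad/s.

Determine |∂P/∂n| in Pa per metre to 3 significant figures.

Coriolis parameter at 77°N:
f = 2Ω sin φ = 2 × 7.29×10⁻⁵ × sin 77° = 1.42×10⁻⁴ s⁻¹
Wind speed in SI: 68.0 knots = 35.0 m/s
Geostrophic balance rearranged: |∂P/∂n| = f ρ V_g
|∂P/∂n| = 1.42×10⁻⁴ × 0.713 × 35.0 = 3.54×10⁻³ Pa/m

3.54×10⁻³ Pa/m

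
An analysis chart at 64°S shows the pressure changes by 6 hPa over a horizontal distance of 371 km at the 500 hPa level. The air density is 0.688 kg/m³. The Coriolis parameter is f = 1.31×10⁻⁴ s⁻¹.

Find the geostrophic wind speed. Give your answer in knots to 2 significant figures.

35 knots

Pressure gradient: |∂P/∂n| = 600 Pa / 371000 m = 1.62×10⁻³ Pa/m
Geostrophic balance (pressure-gradient force = Coriolis force):
V_g = (1/(fρ)) |∂P/∂n| = 1.62×10⁻³ / (1.31×10⁻⁴ × 0.688) = 17.9 m/s
Converting: 17.9 m/s × 1.944 = 35 knots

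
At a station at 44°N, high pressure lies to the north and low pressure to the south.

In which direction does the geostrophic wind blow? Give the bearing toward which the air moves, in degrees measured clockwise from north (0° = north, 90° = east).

270°

The pressure-gradient force points toward the south (bearing 180°).
Geostrophic balance: in the Northern Hemisphere the Coriolis force deflects motion to the right, so the geostrophic wind blows 90° to the right of the pressure-gradient force (low pressure on the left).
Rotating 180° by 90° clockwise gives 270° — the wind blows toward the west.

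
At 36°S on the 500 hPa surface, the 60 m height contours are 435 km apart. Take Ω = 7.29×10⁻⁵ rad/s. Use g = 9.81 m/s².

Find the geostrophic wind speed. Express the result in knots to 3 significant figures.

Coriolis parameter at 36°S:
f = 2Ω sin φ = 2 × 7.29×10⁻⁵ × sin 36° = 8.57×10⁻⁵ s⁻¹
Height gradient: |∂Z/∂n| = 60 m / 435000 m = 1.38×10⁻⁴
On a pressure surface, geostrophic balance gives V_g = (g/f)|∂Z/∂n|:
V_g = 9.81 × 1.38×10⁻⁴ / 8.57×10⁻⁵ = 15.8 m/s
Converting: 15.8 m/s × 1.944 = 30.7 knots

30.7 knots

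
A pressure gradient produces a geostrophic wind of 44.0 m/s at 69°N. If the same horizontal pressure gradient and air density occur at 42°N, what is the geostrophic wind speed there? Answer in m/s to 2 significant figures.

61 m/s

With the same pressure gradient and density, V_g ∝ 1/f ∝ 1/sin φ.
V₂ = V₁ · sin φ₁ / sin φ₂ = 44.0 × sin 69° / sin 42°
V₂ = 44.0 × 0.9336/0.6691 = 61 m/s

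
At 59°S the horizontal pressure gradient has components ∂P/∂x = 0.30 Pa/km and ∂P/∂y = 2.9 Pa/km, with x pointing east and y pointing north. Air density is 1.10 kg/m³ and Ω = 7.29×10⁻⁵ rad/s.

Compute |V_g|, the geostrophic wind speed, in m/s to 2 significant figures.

Coriolis parameter at 59°S:
f = 2Ω sin φ = 2 × 7.29×10⁻⁵ × sin 59° = 1.25×10⁻⁴ s⁻¹
In the Southern Hemisphere f is negative: f = −1.25×10⁻⁴ s⁻¹.
Component geostrophic relations (x east, y north):
u_g = −(1/(fρ)) ∂P/∂y,  v_g = (1/(fρ)) ∂P/∂x
u_g = −(2.9×10⁻³)/(−1.25×10⁻⁴ × 1.10) = 21.1 m/s;  v_g = (0.30×10⁻³)/(−1.25×10⁻⁴ × 1.10) = −2.18 m/s
|V_g| = √(u_g² + v_g²) = 21.2 m/s

21 m/s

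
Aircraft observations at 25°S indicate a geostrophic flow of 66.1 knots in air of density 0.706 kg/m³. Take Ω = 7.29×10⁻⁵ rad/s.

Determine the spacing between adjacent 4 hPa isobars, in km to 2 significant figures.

Coriolis parameter at 25°S:
f = 2Ω sin φ = 2 × 7.29×10⁻⁵ × sin 25° = 6.16×10⁻⁵ s⁻¹
Wind speed in SI: 66.1 knots = 34.0 m/s
Geostrophic balance rearranged: |∂P/∂n| = f ρ V_g
|∂P/∂n| = 6.16×10⁻⁵ × 0.706 × 34.0 = 1.48×10⁻³ Pa/m
Isobar spacing: Δn = ΔP/|∂P/∂n| = 400 Pa / 1.48×10⁻³ Pa/m = 270402 m ≈ 270 km

270 km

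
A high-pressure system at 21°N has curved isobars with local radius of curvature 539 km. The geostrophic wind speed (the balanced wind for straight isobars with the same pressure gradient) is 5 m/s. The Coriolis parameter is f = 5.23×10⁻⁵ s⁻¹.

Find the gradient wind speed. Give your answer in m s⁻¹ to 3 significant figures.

6.50 m s⁻¹

Around a high, pressure-gradient force acts outward with centrifugal, so Coriolis balances both:
fV = (1/ρ)|∂P/∂n| + V²/R  →  V² − fR·V + fR·V_g = 0
With fR = 5.23×10⁻⁵ × 539×10³ m = 28.2 m/s:
V = [fR − √((fR)² − 4 fR V_g)]/2 = [28.2 − √(28.2² − 4×28.2×5)]/2 = 6.5 m/s
Supergeostrophic (V > V_g = 5 m/s), as expected around a high.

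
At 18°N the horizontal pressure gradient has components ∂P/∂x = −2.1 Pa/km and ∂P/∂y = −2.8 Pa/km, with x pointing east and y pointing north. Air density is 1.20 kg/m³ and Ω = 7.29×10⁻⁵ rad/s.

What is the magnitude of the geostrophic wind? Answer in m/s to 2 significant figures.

65 m/s

Coriolis parameter at 18°N:
f = 2Ω sin φ = 2 × 7.29×10⁻⁵ × sin 18° = 4.51×10⁻⁵ s⁻¹
Component geostrophic relations (x east, y north):
u_g = −(1/(fρ)) ∂P/∂y,  v_g = (1/(fρ)) ∂P/∂x
u_g = −(−2.8×10⁻³)/(4.51×10⁻⁵ × 1.20) = 51.8 m/s;  v_g = (−2.1×10⁻³)/(4.51×10⁻⁵ × 1.20) = −38.8 m/s
|V_g| = √(u_g² + v_g²) = 64.7 m/s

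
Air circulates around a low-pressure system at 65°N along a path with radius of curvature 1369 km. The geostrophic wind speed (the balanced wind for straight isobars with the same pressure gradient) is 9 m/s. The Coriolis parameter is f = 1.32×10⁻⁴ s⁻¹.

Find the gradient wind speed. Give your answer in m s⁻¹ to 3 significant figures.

8.59 m s⁻¹

Around a low, centrifugal force acts outward with Coriolis, so pressure-gradient force balances both:
(1/ρ)|∂P/∂n| = fV + V²/R  →  V² + fR·V − fR·V_g = 0
With fR = 1.32×10⁻⁴ × 1369×10³ m = 181 m/s:
V = [−fR + √((fR)² + 4 fR V_g)]/2 = [−181 + √(181² + 4×181×9)]/2 = 8.59 m/s
Subgeostrophic (V < V_g = 9 m/s), as expected around a low.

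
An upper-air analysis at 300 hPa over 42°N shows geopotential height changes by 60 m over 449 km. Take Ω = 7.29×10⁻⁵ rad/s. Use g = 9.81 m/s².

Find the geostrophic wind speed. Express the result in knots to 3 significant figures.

Coriolis parameter at 42°N:
f = 2Ω sin φ = 2 × 7.29×10⁻⁵ × sin 42° = 9.76×10⁻⁵ s⁻¹
Height gradient: |∂Z/∂n| = 60 m / 449000 m = 1.34×10⁻⁴
On a pressure surface, geostrophic balance gives V_g = (g/f)|∂Z/∂n|:
V_g = 9.81 × 1.34×10⁻⁴ / 9.76×10⁻⁵ = 13.4 m/s
Converting: 13.4 m/s × 1.944 = 26.1 knots

26.1 knots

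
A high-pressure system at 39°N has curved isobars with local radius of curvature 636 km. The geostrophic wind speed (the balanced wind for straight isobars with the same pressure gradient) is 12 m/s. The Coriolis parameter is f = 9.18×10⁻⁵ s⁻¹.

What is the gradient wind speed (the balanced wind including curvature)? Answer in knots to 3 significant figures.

Around a high, pressure-gradient force acts outward with centrifugal, so Coriolis balances both:
fV = (1/ρ)|∂P/∂n| + V²/R  →  V² − fR·V + fR·V_g = 0
With fR = 9.18×10⁻⁵ × 636×10³ m = 58.4 m/s:
V = [fR − √((fR)² − 4 fR V_g)]/2 = [58.4 − √(58.4² − 4×58.4×12)]/2 = 16.9 m/s
Supergeostrophic (V > V_g = 12 m/s), as expected around a high.
Converting: 16.9 m/s × 1.944 = 32.8 knots

32.8 knots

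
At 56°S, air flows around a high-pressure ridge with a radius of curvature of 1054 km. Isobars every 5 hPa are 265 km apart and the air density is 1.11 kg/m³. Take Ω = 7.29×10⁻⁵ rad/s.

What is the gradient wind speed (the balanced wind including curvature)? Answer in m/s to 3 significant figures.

16.1 m/s

Coriolis parameter at 56°S:
f = 2Ω sin φ = 2 × 7.29×10⁻⁵ × sin 56° = 1.21×10⁻⁴ s⁻¹
Pressure gradient: |∂P/∂n| = 500 Pa / 265000 m = 1.89×10⁻³ Pa/m
Geostrophic speed: V_g = |∂P/∂n|/(fρ) = 1.89×10⁻³/(1.21×10⁻⁴ × 1.11) = 14.1 m/s
Around a high, pressure-gradient force acts outward with centrifugal, so Coriolis balances both:
fV = (1/ρ)|∂P/∂n| + V²/R  →  V² − fR·V + fR·V_g = 0
With fR = 1.21×10⁻⁴ × 1054×10³ m = 127 m/s:
V = [fR − √((fR)² − 4 fR V_g)]/2 = [127 − √(127² − 4×127×14.1)]/2 = 16.1 m/s
Supergeostrophic (V > V_g = 14.1 m/s), as expected around a high.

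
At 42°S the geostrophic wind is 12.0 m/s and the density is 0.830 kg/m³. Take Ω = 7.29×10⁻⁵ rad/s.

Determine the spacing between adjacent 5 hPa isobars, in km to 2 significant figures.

Coriolis parameter at 42°S:
f = 2Ω sin φ = 2 × 7.29×10⁻⁵ × sin 42° = 9.76×10⁻⁵ s⁻¹
Geostrophic balance rearranged: |∂P/∂n| = f ρ V_g
|∂P/∂n| = 9.76×10⁻⁵ × 0.830 × 12.0 = 9.72×10⁻⁴ Pa/m
Isobar spacing: Δn = ΔP/|∂P/∂n| = 500 Pa / 9.72×10⁻⁴ Pa/m = 514567 m ≈ 510 km

510 km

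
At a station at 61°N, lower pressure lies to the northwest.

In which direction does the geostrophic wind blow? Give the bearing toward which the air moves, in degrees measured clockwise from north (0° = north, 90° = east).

045°

The pressure-gradient force points toward the northwest (bearing 315°).
Geostrophic balance: in the Northern Hemisphere the Coriolis force deflects motion to the right, so the geostrophic wind blows 90° to the right of the pressure-gradient force (low pressure on the left).
Rotating 315° by 90° clockwise gives 045° — the wind blows toward the northeast.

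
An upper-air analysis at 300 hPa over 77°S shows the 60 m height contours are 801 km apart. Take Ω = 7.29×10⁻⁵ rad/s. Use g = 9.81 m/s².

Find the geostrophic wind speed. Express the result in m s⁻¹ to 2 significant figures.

5.2 m s⁻¹

Coriolis parameter at 77°S:
f = 2Ω sin φ = 2 × 7.29×10⁻⁵ × sin 77° = 1.42×10⁻⁴ s⁻¹
Height gradient: |∂Z/∂n| = 60 m / 801000 m = 7.49×10⁻⁵
On a pressure surface, geostrophic balance gives V_g = (g/f)|∂Z/∂n|:
V_g = 9.81 × 7.49×10⁻⁵ / 1.42×10⁻⁴ = 5.17 m/s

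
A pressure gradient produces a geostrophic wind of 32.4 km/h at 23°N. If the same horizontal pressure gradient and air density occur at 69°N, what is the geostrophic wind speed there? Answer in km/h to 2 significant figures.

14 km/h

With the same pressure gradient and density, V_g ∝ 1/f ∝ 1/sin φ.
V₂ = V₁ · sin φ₁ / sin φ₂ = 32.4 × sin 23° / sin 69°
V₂ = 32.4 × 0.3907/0.9336 = 14 km/h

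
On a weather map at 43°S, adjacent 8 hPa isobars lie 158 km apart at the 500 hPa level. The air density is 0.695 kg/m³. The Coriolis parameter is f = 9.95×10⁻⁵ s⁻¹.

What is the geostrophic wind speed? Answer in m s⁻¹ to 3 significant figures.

Pressure gradient: |∂P/∂n| = 800 Pa / 158000 m = 5.06×10⁻³ Pa/m
Geostrophic balance (pressure-gradient force = Coriolis force):
V_g = (1/(fρ)) |∂P/∂n| = 5.06×10⁻³ / (9.95×10⁻⁵ × 0.695) = 73.2 m/s

73.2 m s⁻¹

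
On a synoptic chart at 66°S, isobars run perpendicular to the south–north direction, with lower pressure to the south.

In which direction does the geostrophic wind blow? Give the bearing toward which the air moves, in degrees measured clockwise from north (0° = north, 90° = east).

090°

The pressure-gradient force points toward the south (bearing 180°).
Geostrophic balance: in the Southern Hemisphere the Coriolis force deflects motion to the left, so the geostrophic wind blows 90° to the left of the pressure-gradient force (low pressure on the right).
Rotating 180° by 90° counterclockwise gives 090° — the wind blows toward the east.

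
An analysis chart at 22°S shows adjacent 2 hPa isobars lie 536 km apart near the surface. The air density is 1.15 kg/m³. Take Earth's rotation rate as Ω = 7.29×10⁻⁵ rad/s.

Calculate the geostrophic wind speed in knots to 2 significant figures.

12 knots

Coriolis parameter at 22°S:
f = 2Ω sin φ = 2 × 7.29×10⁻⁵ × sin 22° = 5.46×10⁻⁵ s⁻¹
Pressure gradient: |∂P/∂n| = 200 Pa / 536000 m = 3.73×10⁻⁴ Pa/m
Geostrophic balance (pressure-gradient force = Coriolis force):
V_g = (1/(fρ)) |∂P/∂n| = 3.73×10⁻⁴ / (5.46×10⁻⁵ × 1.15) = 5.94 m/s
Converting: 5.94 m/s × 1.944 = 12 knots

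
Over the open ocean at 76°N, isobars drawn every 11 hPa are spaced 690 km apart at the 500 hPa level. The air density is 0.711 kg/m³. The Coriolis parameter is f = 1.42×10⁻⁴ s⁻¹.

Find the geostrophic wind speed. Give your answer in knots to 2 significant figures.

31 knots

Pressure gradient: |∂P/∂n| = 1100 Pa / 690000 m = 1.59×10⁻³ Pa/m
Geostrophic balance (pressure-gradient force = Coriolis force):
V_g = (1/(fρ)) |∂P/∂n| = 1.59×10⁻³ / (1.42×10⁻⁴ × 0.711) = 15.8 m/s
Converting: 15.8 m/s × 1.944 = 31 knots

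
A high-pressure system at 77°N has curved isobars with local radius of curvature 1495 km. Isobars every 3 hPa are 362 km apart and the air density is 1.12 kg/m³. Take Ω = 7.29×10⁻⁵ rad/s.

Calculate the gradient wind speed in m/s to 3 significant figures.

5.34 m/s

Coriolis parameter at 77°N:
f = 2Ω sin φ = 2 × 7.29×10⁻⁵ × sin 77° = 1.42×10⁻⁴ s⁻¹
Pressure gradient: |∂P/∂n| = 300 Pa / 362000 m = 8.29×10⁻⁴ Pa/m
Geostrophic speed: V_g = |∂P/∂n|/(fρ) = 8.29×10⁻⁴/(1.42×10⁻⁴ × 1.12) = 5.21 m/s
Around a high, pressure-gradient force acts outward with centrifugal, so Coriolis balances both:
fV = (1/ρ)|∂P/∂n| + V²/R  →  V² − fR·V + fR·V_g = 0
With fR = 1.42×10⁻⁴ × 1495×10³ m = 212 m/s:
V = [fR − √((fR)² − 4 fR V_g)]/2 = [212 − √(212² − 4×212×5.21)]/2 = 5.34 m/s
Supergeostrophic (V > V_g = 5.21 m/s), as expected around a high.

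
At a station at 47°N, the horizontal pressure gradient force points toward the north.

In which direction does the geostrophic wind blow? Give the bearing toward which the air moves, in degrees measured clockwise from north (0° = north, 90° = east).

090°

The pressure-gradient force points toward the north (bearing 000°).
Geostrophic balance: in the Northern Hemisphere the Coriolis force deflects motion to the right, so the geostrophic wind blows 90° to the right of the pressure-gradient force (low pressure on the left).
Rotating 000° by 90° clockwise gives 090° — the wind blows toward the east.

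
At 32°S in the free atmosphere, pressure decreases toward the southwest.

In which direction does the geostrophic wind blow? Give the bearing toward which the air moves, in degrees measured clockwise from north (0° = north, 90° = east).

The pressure-gradient force points toward the southwest (bearing 225°).
Geostrophic balance: in the Southern Hemisphere the Coriolis force deflects motion to the left, so the geostrophic wind blows 90° to the left of the pressure-gradient force (low pressure on the right).
Rotating 225° by 90° counterclockwise gives 135° — the wind blows toward the southeast.

135°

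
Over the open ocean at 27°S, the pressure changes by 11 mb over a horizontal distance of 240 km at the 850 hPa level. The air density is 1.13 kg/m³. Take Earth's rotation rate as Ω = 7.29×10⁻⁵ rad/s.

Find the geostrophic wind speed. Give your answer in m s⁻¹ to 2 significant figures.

61 m s⁻¹

Coriolis parameter at 27°S:
f = 2Ω sin φ = 2 × 7.29×10⁻⁵ × sin 27° = 6.62×10⁻⁵ s⁻¹
Pressure gradient: |∂P/∂n| = 1100 Pa / 240000 m = 4.58×10⁻³ Pa/m
Geostrophic balance (pressure-gradient force = Coriolis force):
V_g = (1/(fρ)) |∂P/∂n| = 4.58×10⁻³ / (6.62×10⁻⁵ × 1.13) = 61.3 m/s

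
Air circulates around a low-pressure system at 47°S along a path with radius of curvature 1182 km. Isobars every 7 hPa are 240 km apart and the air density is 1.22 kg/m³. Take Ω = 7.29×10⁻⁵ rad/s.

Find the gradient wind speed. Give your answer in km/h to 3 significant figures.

69.9 km/h

Coriolis parameter at 47°S:
f = 2Ω sin φ = 2 × 7.29×10⁻⁵ × sin 47° = 1.07×10⁻⁴ s⁻¹
Pressure gradient: |∂P/∂n| = 700 Pa / 240000 m = 2.92×10⁻³ Pa/m
Geostrophic speed: V_g = |∂P/∂n|/(fρ) = 2.92×10⁻³/(1.07×10⁻⁴ × 1.22) = 22.4 m/s
Around a low, centrifugal force acts outward with Coriolis, so pressure-gradient force balances both:
(1/ρ)|∂P/∂n| = fV + V²/R  →  V² + fR·V − fR·V_g = 0
With fR = 1.07×10⁻⁴ × 1182×10³ m = 126 m/s:
V = [−fR + √((fR)² + 4 fR V_g)]/2 = [−126 + √(126² + 4×126×22.4)]/2 = 19.4 m/s
Subgeostrophic (V < V_g = 22.4 m/s), as expected around a low.
Converting: 19.4 m/s × 3.6 = 69.9 km/h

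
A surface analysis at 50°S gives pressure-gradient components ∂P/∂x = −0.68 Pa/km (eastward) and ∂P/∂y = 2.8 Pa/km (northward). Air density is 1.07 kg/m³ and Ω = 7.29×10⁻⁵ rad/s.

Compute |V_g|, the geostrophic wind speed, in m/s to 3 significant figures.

24.1 m/s

Coriolis parameter at 50°S:
f = 2Ω sin φ = 2 × 7.29×10⁻⁵ × sin 50° = 1.12×10⁻⁴ s⁻¹
In the Southern Hemisphere f is negative: f = −1.12×10⁻⁴ s⁻¹.
Component geostrophic relations (x east, y north):
u_g = −(1/(fρ)) ∂P/∂y,  v_g = (1/(fρ)) ∂P/∂x
u_g = −(2.8×10⁻³)/(−1.12×10⁻⁴ × 1.07) = 23.4 m/s;  v_g = (−0.68×10⁻³)/(−1.12×10⁻⁴ × 1.07) = 5.69 m/s
|V_g| = √(u_g² + v_g²) = 24.1 m/s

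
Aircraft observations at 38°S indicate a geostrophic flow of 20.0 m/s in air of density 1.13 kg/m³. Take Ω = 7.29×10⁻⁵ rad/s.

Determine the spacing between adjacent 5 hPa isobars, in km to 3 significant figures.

Coriolis parameter at 38°S:
f = 2Ω sin φ = 2 × 7.29×10⁻⁵ × sin 38° = 8.98×10⁻⁵ s⁻¹
Geostrophic balance rearranged: |∂P/∂n| = f ρ V_g
|∂P/∂n| = 8.98×10⁻⁵ × 1.13 × 20.0 = 2.03×10⁻³ Pa/m
Isobar spacing: Δn = ΔP/|∂P/∂n| = 500 Pa / 2.03×10⁻³ Pa/m = 246469 m ≈ 246 km

246 km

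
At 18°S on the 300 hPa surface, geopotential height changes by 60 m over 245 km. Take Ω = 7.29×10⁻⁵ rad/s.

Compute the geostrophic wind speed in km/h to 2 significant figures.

190 km/h

Coriolis parameter at 18°S:
f = 2Ω sin φ = 2 × 7.29×10⁻⁵ × sin 18° = 4.51×10⁻⁵ s⁻¹
Height gradient: |∂Z/∂n| = 60 m / 245000 m = 2.45×10⁻⁴
On a pressure surface, geostrophic balance gives V_g = (g/f)|∂Z/∂n|:
V_g = 9.81 × 2.45×10⁻⁴ / 4.51×10⁻⁵ = 53.3 m/s
Converting: 53.3 m/s × 3.6 = 190 km/h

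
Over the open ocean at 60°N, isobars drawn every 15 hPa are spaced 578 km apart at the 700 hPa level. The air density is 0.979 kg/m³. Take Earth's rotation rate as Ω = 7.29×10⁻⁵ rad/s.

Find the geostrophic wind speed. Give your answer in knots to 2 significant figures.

Coriolis parameter at 60°N:
f = 2Ω sin φ = 2 × 7.29×10⁻⁵ × sin 60° = 1.26×10⁻⁴ s⁻¹
Pressure gradient: |∂P/∂n| = 1500 Pa / 578000 m = 2.60×10⁻³ Pa/m
Geostrophic balance (pressure-gradient force = Coriolis force):
V_g = (1/(fρ)) |∂P/∂n| = 2.60×10⁻³ / (1.26×10⁻⁴ × 0.979) = 21.0 m/s
Converting: 21.0 m/s × 1.944 = 41 knots

41 knots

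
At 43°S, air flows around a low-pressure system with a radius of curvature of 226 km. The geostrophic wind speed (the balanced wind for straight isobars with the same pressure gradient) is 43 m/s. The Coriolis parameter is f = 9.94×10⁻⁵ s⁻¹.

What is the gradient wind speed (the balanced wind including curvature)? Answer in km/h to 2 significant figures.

Around a low, centrifugal force acts outward with Coriolis, so pressure-gradient force balances both:
(1/ρ)|∂P/∂n| = fV + V²/R  →  V² + fR·V − fR·V_g = 0
With fR = 9.94×10⁻⁵ × 226×10³ m = 22.5 m/s:
V = [−fR + √((fR)² + 4 fR V_g)]/2 = [−22.5 + √(22.5² + 4×22.5×43)]/2 = 21.8 m/s
Subgeostrophic (V < V_g = 43 m/s), as expected around a low.
Converting: 21.8 m/s × 3.6 = 79 km/h

79 km/h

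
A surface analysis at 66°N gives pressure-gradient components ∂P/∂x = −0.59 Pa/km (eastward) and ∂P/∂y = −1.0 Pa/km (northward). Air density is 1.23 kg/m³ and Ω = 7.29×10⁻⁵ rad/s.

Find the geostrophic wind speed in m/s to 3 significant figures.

Coriolis parameter at 66°N:
f = 2Ω sin φ = 2 × 7.29×10⁻⁵ × sin 66° = 1.33×10⁻⁴ s⁻¹
Component geostrophic relations (x east, y north):
u_g = −(1/(fρ)) ∂P/∂y,  v_g = (1/(fρ)) ∂P/∂x
u_g = −(−1.0×10⁻³)/(1.33×10⁻⁴ × 1.23) = 6.10 m/s;  v_g = (−0.59×10⁻³)/(1.33×10⁻⁴ × 1.23) = −3.60 m/s
|V_g| = √(u_g² + v_g²) = 7.09 m/s

7.09 m/s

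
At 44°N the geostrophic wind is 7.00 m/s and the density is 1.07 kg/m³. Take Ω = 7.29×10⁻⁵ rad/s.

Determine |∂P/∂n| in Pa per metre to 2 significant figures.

7.6×10⁻⁴ Pa/m

Coriolis parameter at 44°N:
f = 2Ω sin φ = 2 × 7.29×10⁻⁵ × sin 44° = 1.01×10⁻⁴ s⁻¹
Geostrophic balance rearranged: |∂P/∂n| = f ρ V_g
|∂P/∂n| = 1.01×10⁻⁴ × 1.07 × 7.00 = 7.59×10⁻⁴ Pa/m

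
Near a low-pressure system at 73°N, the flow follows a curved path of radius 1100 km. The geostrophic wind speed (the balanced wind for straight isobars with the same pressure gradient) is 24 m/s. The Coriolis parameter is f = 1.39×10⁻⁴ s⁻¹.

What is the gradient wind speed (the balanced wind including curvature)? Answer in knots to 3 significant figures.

41.0 knots

Around a low, centrifugal force acts outward with Coriolis, so pressure-gradient force balances both:
(1/ρ)|∂P/∂n| = fV + V²/R  →  V² + fR·V − fR·V_g = 0
With fR = 1.39×10⁻⁴ × 1100×10³ m = 153 m/s:
V = [−fR + √((fR)² + 4 fR V_g)]/2 = [−153 + √(153² + 4×153×24)]/2 = 21.1 m/s
Subgeostrophic (V < V_g = 24 m/s), as expected around a low.
Converting: 21.1 m/s × 1.944 = 41.0 knots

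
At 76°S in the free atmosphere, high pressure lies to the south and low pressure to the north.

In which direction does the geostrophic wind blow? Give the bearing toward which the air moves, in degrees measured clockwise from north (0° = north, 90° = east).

270°

The pressure-gradient force points toward the north (bearing 000°).
Geostrophic balance: in the Southern Hemisphere the Coriolis force deflects motion to the left, so the geostrophic wind blows 90° to the left of the pressure-gradient force (low pressure on the right).
Rotating 000° by 90° counterclockwise gives 270° — the wind blows toward the west.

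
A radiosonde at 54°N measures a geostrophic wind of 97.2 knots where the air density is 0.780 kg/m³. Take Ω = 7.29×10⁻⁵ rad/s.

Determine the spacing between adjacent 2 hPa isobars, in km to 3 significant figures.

Coriolis parameter at 54°N:
f = 2Ω sin φ = 2 × 7.29×10⁻⁵ × sin 54° = 1.18×10⁻⁴ s⁻¹
Wind speed in SI: 97.2 knots = 50.0 m/s
Geostrophic balance rearranged: |∂P/∂n| = f ρ V_g
|∂P/∂n| = 1.18×10⁻⁴ × 0.780 × 50.0 = 4.60×10⁻³ Pa/m
Isobar spacing: Δn = ΔP/|∂P/∂n| = 200 Pa / 4.60×10⁻³ Pa/m = 43473 m ≈ 43.5 km

43.5 km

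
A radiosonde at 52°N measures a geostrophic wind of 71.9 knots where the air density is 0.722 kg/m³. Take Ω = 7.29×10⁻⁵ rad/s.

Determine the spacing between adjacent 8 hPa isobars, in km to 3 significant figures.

261 km

Coriolis parameter at 52°N:
f = 2Ω sin φ = 2 × 7.29×10⁻⁵ × sin 52° = 1.15×10⁻⁴ s⁻¹
Wind speed in SI: 71.9 knots = 37.0 m/s
Geostrophic balance rearranged: |∂P/∂n| = f ρ V_g
|∂P/∂n| = 1.15×10⁻⁴ × 0.722 × 37.0 = 3.07×10⁻³ Pa/m
Isobar spacing: Δn = ΔP/|∂P/∂n| = 800 Pa / 3.07×10⁻³ Pa/m = 260733 m ≈ 261 km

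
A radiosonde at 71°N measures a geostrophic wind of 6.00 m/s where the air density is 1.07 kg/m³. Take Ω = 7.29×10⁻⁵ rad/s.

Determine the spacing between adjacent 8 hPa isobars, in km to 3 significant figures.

Coriolis parameter at 71°N:
f = 2Ω sin φ = 2 × 7.29×10⁻⁵ × sin 71° = 1.38×10⁻⁴ s⁻¹
Geostrophic balance rearranged: |∂P/∂n| = f ρ V_g
|∂P/∂n| = 1.38×10⁻⁴ × 1.07 × 6.00 = 8.85×10⁻⁴ Pa/m
Isobar spacing: Δn = ΔP/|∂P/∂n| = 800 Pa / 8.85×10⁻⁴ Pa/m = 903915 m ≈ 904 km

904 km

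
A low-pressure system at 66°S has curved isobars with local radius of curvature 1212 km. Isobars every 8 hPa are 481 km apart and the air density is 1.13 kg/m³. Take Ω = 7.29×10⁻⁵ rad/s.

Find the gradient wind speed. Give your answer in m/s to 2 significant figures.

10 m/s

Coriolis parameter at 66°S:
f = 2Ω sin φ = 2 × 7.29×10⁻⁵ × sin 66° = 1.33×10⁻⁴ s⁻¹
Pressure gradient: |∂P/∂n| = 800 Pa / 481000 m = 1.66×10⁻³ Pa/m
Geostrophic speed: V_g = |∂P/∂n|/(fρ) = 1.66×10⁻³/(1.33×10⁻⁴ × 1.13) = 11.1 m/s
Around a low, centrifugal force acts outward with Coriolis, so pressure-gradient force balances both:
(1/ρ)|∂P/∂n| = fV + V²/R  →  V² + fR·V − fR·V_g = 0
With fR = 1.33×10⁻⁴ × 1212×10³ m = 161 m/s:
V = [−fR + √((fR)² + 4 fR V_g)]/2 = [−161 + √(161² + 4×161×11.1)]/2 = 10.4 m/s
Subgeostrophic (V < V_g = 11.1 m/s), as expected around a low.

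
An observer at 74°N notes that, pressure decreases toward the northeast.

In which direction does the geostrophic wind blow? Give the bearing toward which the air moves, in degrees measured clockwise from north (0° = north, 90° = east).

135°

The pressure-gradient force points toward the northeast (bearing 045°).
Geostrophic balance: in the Northern Hemisphere the Coriolis force deflects motion to the right, so the geostrophic wind blows 90° to the right of the pressure-gradient force (low pressure on the left).
Rotating 045° by 90° clockwise gives 135° — the wind blows toward the southeast.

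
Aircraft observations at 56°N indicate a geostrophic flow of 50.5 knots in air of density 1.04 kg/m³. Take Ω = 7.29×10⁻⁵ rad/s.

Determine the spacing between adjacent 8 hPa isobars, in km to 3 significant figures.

Coriolis parameter at 56°N:
f = 2Ω sin φ = 2 × 7.29×10⁻⁵ × sin 56° = 1.21×10⁻⁴ s⁻¹
Wind speed in SI: 50.5 knots = 26.0 m/s
Geostrophic balance rearranged: |∂P/∂n| = f ρ V_g
|∂P/∂n| = 1.21×10⁻⁴ × 1.04 × 26.0 = 3.27×10⁻³ Pa/m
Isobar spacing: Δn = ΔP/|∂P/∂n| = 800 Pa / 3.27×10⁻³ Pa/m = 244960 m ≈ 245 km

245 km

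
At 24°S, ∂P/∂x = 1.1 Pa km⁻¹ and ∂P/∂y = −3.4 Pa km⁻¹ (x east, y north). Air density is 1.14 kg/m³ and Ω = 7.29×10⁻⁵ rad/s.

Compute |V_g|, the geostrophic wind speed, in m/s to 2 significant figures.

53 m/s

Coriolis parameter at 24°S:
f = 2Ω sin φ = 2 × 7.29×10⁻⁵ × sin 24° = 5.93×10⁻⁵ s⁻¹
In the Southern Hemisphere f is negative: f = −5.93×10⁻⁵ s⁻¹.
Component geostrophic relations (x east, y north):
u_g = −(1/(fρ)) ∂P/∂y,  v_g = (1/(fρ)) ∂P/∂x
u_g = −(−3.4×10⁻³)/(−5.93×10⁻⁵ × 1.14) = −50.3 m/s;  v_g = (1.1×10⁻³)/(−5.93×10⁻⁵ × 1.14) = −16.3 m/s
|V_g| = √(u_g² + v_g²) = 52.9 m/s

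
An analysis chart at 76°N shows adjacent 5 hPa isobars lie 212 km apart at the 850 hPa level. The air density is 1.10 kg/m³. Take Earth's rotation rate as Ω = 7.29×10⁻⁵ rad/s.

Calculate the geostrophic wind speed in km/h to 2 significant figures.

Coriolis parameter at 76°N:
f = 2Ω sin φ = 2 × 7.29×10⁻⁵ × sin 76° = 1.41×10⁻⁴ s⁻¹
Pressure gradient: |∂P/∂n| = 500 Pa / 212000 m = 2.36×10⁻³ Pa/m
Geostrophic balance (pressure-gradient force = Coriolis force):
V_g = (1/(fρ)) |∂P/∂n| = 2.36×10⁻³ / (1.41×10⁻⁴ × 1.10) = 15.2 m/s
Converting: 15.2 m/s × 3.6 = 55 km/h

55 km/h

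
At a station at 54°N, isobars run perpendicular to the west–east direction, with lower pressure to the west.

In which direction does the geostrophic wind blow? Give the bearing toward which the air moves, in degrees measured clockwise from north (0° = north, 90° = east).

The pressure-gradient force points toward the west (bearing 270°).
Geostrophic balance: in the Northern Hemisphere the Coriolis force deflects motion to the right, so the geostrophic wind blows 90° to the right of the pressure-gradient force (low pressure on the left).
Rotating 270° by 90° clockwise gives 000° — the wind blows toward the north.

000°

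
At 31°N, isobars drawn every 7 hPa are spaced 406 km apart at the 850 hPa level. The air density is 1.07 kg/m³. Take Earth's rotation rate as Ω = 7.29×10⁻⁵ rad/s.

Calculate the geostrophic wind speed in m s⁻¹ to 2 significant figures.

Coriolis parameter at 31°N:
f = 2Ω sin φ = 2 × 7.29×10⁻⁵ × sin 31° = 7.51×10⁻⁵ s⁻¹
Pressure gradient: |∂P/∂n| = 700 Pa / 406000 m = 1.72×10⁻³ Pa/m
Geostrophic balance (pressure-gradient force = Coriolis force):
V_g = (1/(fρ)) |∂P/∂n| = 1.72×10⁻³ / (7.51×10⁻⁵ × 1.07) = 21.5 m/s

21 m s⁻¹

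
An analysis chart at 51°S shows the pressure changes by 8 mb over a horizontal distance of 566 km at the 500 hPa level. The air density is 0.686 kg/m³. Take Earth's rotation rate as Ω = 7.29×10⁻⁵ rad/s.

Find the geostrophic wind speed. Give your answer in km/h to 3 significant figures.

Coriolis parameter at 51°S:
f = 2Ω sin φ = 2 × 7.29×10⁻⁵ × sin 51° = 1.13×10⁻⁴ s⁻¹
Pressure gradient: |∂P/∂n| = 800 Pa / 566000 m = 1.41×10⁻³ Pa/m
Geostrophic balance (pressure-gradient force = Coriolis force):
V_g = (1/(fρ)) |∂P/∂n| = 1.41×10⁻³ / (1.13×10⁻⁴ × 0.686) = 18.2 m/s
Converting: 18.2 m/s × 3.6 = 65.5 km/h

65.5 km/h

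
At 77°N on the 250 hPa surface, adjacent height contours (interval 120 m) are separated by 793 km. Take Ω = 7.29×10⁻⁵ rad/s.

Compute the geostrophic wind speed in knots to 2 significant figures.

Coriolis parameter at 77°N:
f = 2Ω sin φ = 2 × 7.29×10⁻⁵ × sin 77° = 1.42×10⁻⁴ s⁻¹
Height gradient: |∂Z/∂n| = 120 m / 793000 m = 1.51×10⁻⁴
On a pressure surface, geostrophic balance gives V_g = (g/f)|∂Z/∂n|:
V_g = 9.81 × 1.51×10⁻⁴ / 1.42×10⁻⁴ = 10.4 m/s
Converting: 10.4 m/s × 1.944 = 20 knots

20 knots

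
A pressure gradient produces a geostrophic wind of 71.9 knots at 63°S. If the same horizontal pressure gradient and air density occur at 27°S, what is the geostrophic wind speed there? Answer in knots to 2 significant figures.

140 knots

With the same pressure gradient and density, V_g ∝ 1/f ∝ 1/sin φ.
V₂ = V₁ · sin φ₁ / sin φ₂ = 71.9 × sin 63° / sin 27°
V₂ = 71.9 × 0.8910/0.4540 = 140 knots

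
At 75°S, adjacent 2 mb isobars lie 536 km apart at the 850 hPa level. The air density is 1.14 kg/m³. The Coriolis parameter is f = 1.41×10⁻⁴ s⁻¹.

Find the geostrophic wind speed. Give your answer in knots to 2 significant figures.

4.5 knots

Pressure gradient: |∂P/∂n| = 200 Pa / 536000 m = 3.73×10⁻⁴ Pa/m
Geostrophic balance (pressure-gradient force = Coriolis force):
V_g = (1/(fρ)) |∂P/∂n| = 3.73×10⁻⁴ / (1.41×10⁻⁴ × 1.14) = 2.32 m/s
Converting: 2.32 m/s × 1.944 = 4.5 knots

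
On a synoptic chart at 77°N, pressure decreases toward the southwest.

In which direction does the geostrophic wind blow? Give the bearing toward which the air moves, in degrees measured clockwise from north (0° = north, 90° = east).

The pressure-gradient force points toward the southwest (bearing 225°).
Geostrophic balance: in the Northern Hemisphere the Coriolis force deflects motion to the right, so the geostrophic wind blows 90° to the right of the pressure-gradient force (low pressure on the left).
Rotating 225° by 90° clockwise gives 315° — the wind blows toward the northwest.

315°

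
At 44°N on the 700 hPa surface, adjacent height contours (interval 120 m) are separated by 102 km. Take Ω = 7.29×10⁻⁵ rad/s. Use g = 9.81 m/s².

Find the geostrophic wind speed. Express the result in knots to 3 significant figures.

222 knots

Coriolis parameter at 44°N:
f = 2Ω sin φ = 2 × 7.29×10⁻⁵ × sin 44° = 1.01×10⁻⁴ s⁻¹
Height gradient: |∂Z/∂n| = 120 m / 102000 m = 1.18×10⁻³
On a pressure surface, geostrophic balance gives V_g = (g/f)|∂Z/∂n|:
V_g = 9.81 × 1.18×10⁻³ / 1.01×10⁻⁴ = 114 m/s
Converting: 114 m/s × 1.944 = 222 knots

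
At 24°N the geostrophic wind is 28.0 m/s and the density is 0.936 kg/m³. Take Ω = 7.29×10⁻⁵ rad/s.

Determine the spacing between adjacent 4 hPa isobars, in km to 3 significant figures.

Coriolis parameter at 24°N:
f = 2Ω sin φ = 2 × 7.29×10⁻⁵ × sin 24° = 5.93×10⁻⁵ s⁻¹
Geostrophic balance rearranged: |∂P/∂n| = f ρ V_g
|∂P/∂n| = 5.93×10⁻⁵ × 0.936 × 28.0 = 1.55×10⁻³ Pa/m
Isobar spacing: Δn = ΔP/|∂P/∂n| = 400 Pa / 1.55×10⁻³ Pa/m = 257368 m ≈ 257 km

257 km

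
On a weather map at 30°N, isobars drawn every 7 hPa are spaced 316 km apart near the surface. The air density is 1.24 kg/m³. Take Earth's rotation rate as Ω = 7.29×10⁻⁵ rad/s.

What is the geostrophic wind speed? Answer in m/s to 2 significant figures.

Coriolis parameter at 30°N:
f = 2Ω sin φ = 2 × 7.29×10⁻⁵ × sin 30° = 7.29×10⁻⁵ s⁻¹
Pressure gradient: |∂P/∂n| = 700 Pa / 316000 m = 2.22×10⁻³ Pa/m
Geostrophic balance (pressure-gradient force = Coriolis force):
V_g = (1/(fρ)) |∂P/∂n| = 2.22×10⁻³ / (7.29×10⁻⁵ × 1.24) = 24.5 m/s

25 m/s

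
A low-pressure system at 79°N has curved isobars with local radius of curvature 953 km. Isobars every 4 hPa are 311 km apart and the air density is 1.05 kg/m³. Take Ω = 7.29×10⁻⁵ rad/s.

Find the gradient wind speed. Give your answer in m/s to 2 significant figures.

Coriolis parameter at 79°N:
f = 2Ω sin φ = 2 × 7.29×10⁻⁵ × sin 79° = 1.43×10⁻⁴ s⁻¹
Pressure gradient: |∂P/∂n| = 400 Pa / 311000 m = 1.29×10⁻³ Pa/m
Geostrophic speed: V_g = |∂P/∂n|/(fρ) = 1.29×10⁻³/(1.43×10⁻⁴ × 1.05) = 8.56 m/s
Around a low, centrifugal force acts outward with Coriolis, so pressure-gradient force balances both:
(1/ρ)|∂P/∂n| = fV + V²/R  →  V² + fR·V − fR·V_g = 0
With fR = 1.43×10⁻⁴ × 953×10³ m = 136 m/s:
V = [−fR + √((fR)² + 4 fR V_g)]/2 = [−136 + √(136² + 4×136×8.56)]/2 = 8.08 m/s
Subgeostrophic (V < V_g = 8.56 m/s), as expected around a low.

8.1 m/s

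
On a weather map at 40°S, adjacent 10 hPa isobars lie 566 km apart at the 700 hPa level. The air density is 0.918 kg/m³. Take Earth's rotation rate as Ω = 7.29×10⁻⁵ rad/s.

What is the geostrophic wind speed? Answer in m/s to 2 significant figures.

21 m/s

Coriolis parameter at 40°S:
f = 2Ω sin φ = 2 × 7.29×10⁻⁵ × sin 40° = 9.37×10⁻⁵ s⁻¹
Pressure gradient: |∂P/∂n| = 1000 Pa / 566000 m = 1.77×10⁻³ Pa/m
Geostrophic balance (pressure-gradient force = Coriolis force):
V_g = (1/(fρ)) |∂P/∂n| = 1.77×10⁻³ / (9.37×10⁻⁵ × 0.918) = 20.5 m/s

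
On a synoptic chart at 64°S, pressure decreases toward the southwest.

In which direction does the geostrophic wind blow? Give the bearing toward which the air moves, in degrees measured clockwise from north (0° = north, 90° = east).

The pressure-gradient force points toward the southwest (bearing 225°).
Geostrophic balance: in the Southern Hemisphere the Coriolis force deflects motion to the left, so the geostrophic wind blows 90° to the left of the pressure-gradient force (low pressure on the right).
Rotating 225° by 90° counterclockwise gives 135° — the wind blows toward the southeast.

135°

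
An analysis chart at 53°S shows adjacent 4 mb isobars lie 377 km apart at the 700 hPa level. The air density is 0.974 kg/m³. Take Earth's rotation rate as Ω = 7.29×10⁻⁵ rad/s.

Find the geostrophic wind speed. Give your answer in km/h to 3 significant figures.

33.7 km/h

Coriolis parameter at 53°S:
f = 2Ω sin φ = 2 × 7.29×10⁻⁵ × sin 53° = 1.16×10⁻⁴ s⁻¹
Pressure gradient: |∂P/∂n| = 400 Pa / 377000 m = 1.06×10⁻³ Pa/m
Geostrophic balance (pressure-gradient force = Coriolis force):
V_g = (1/(fρ)) |∂P/∂n| = 1.06×10⁻³ / (1.16×10⁻⁴ × 0.974) = 9.36 m/s
Converting: 9.36 m/s × 3.6 = 33.7 km/h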